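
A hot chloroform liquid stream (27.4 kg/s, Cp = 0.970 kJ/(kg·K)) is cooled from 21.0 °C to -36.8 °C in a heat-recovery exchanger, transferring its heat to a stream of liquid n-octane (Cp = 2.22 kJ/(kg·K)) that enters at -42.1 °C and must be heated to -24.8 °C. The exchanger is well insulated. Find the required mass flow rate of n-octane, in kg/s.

Heat released by hot stream: Q = 27.4 × 0.970 × (21.0 − -36.8) = 1536.2 kJ/s
Energy balance on cold side (adiabatic exchanger): Q = ṁ_c·Cp_c·(T_c,out − T_c,in)
ṁ_c = 1536.2 / [2.22 × (-24.8 − -42.1)] = 39.999 kg/s

ṁ_c = 40.0 kg/s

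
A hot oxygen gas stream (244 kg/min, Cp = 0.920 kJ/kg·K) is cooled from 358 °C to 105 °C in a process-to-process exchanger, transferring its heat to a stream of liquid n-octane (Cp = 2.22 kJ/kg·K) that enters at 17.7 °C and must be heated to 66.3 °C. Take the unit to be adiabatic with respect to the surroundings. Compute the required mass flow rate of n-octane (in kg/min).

Heat released by hot stream: Q = 244 × 0.920 × (358 − 105) = 56793 kJ/min
Energy balance on cold side (adiabatic exchanger): Q = ṁ_c·Cp_c·(T_c,out − T_c,in)
ṁ_c = 56793 / [2.22 × (66.3 − 17.7)] = 526.39 kg/min

ṁ_c = 526 kg/min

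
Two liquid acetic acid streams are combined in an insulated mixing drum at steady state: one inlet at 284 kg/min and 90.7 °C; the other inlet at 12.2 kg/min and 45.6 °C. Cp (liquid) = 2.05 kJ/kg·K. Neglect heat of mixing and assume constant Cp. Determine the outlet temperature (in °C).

No heat crosses the boundary, so H_out = H_in.
Σ ṁᵢCp,ᵢTᵢ = 284×2.05×90.7 + 12.2×2.05×45.6 = 53946
Σ ṁᵢCp,ᵢ = 284×2.05 + 12.2×2.05 = 607.21
T_out = 53946 / 607.21 = 88.842 °C

T_out = 88.8 °C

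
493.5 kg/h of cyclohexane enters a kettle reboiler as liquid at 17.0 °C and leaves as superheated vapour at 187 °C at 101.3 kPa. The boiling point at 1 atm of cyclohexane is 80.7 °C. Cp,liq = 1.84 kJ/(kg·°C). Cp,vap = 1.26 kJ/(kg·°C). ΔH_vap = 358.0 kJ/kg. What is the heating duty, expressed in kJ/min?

Q = 5010 kJ/min

liquid 17.0→80.7 °C: 117.21 kJ/kg
vaporisation at 80.7 °C: 358 kJ/kg
vapour 80.7→187 °C: 133.94 kJ/kg
Δh = 117.21 + 358 + 133.94 = 609.15 kJ/kg
Q = ṁ·Δh = 493.5 kg/h × 609.15 kJ/kg = 300610 kJ/h
|Q| = 83.504 kW = 5010.2 kJ/min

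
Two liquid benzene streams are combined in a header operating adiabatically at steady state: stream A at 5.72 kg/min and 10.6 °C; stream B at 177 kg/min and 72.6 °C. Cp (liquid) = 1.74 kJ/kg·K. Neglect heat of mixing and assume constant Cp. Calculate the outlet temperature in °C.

Energy balance with Q = 0: Σ ṁᵢCp,ᵢ(T_out − Tᵢ) = 0
T_out = Σ ṁᵢCp,ᵢTᵢ / Σ ṁᵢCp,ᵢ
      = 22465 / 317.93 = 70.659 °C

T_out = 70.7 °C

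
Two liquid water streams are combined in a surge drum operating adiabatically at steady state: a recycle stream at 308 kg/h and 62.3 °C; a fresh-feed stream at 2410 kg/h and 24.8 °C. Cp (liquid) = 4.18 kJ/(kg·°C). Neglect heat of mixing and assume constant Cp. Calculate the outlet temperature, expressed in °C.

Adiabatic, steady state ⇒ Σ ṁᵢCp,ᵢ(T_out − Tᵢ) = 0
T_out = Σ ṁᵢCp,ᵢTᵢ / Σ ṁᵢCp,ᵢ
      = 330040 / 11361 = 29.049 °C

T_out = 29.0 °C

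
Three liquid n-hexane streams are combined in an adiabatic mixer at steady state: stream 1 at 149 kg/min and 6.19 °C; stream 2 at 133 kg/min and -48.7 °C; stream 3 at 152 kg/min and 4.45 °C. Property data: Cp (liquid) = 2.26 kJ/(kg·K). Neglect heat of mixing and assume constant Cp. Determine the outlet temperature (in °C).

Adiabatic, steady state ⇒ Σ ṁᵢCp,ᵢ(T_out − Tᵢ) = 0
Σ ṁᵢCp,ᵢTᵢ = 149×2.26×6.19 + 133×2.26×-48.7 + 152×2.26×4.45 = -11025
Σ ṁᵢCp,ᵢ = 149×2.26 + 133×2.26 + 152×2.26 = 980.84
T_out = -11025 / 980.84 = -11.241 °C

T_out = -11.2 °C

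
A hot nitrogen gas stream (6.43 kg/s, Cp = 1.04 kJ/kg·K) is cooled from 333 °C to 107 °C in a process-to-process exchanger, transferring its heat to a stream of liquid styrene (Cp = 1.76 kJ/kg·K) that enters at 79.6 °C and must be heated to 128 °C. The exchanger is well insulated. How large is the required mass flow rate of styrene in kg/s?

ṁ_c = 17.7 kg/s

Heat released by hot stream: Q = 6.43 × 1.04 × (333 − 107) = 1511.3 kJ/s
Energy balance on cold side (adiabatic exchanger): Q = ṁ_c·Cp_c·(T_c,out − T_c,in)
ṁ_c = 1511.3 / [1.76 × (128 − 79.6)] = 17.742 kg/s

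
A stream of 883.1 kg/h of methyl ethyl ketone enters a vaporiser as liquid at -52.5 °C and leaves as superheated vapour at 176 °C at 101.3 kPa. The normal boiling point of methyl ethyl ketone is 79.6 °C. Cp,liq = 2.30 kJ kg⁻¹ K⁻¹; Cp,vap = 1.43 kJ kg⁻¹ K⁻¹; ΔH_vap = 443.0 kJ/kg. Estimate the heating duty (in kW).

Q = 217 kW

liquid -52.5→79.6 °C: 303.83 kJ/kg
vaporisation at 79.6 °C: 443 kJ/kg
vapour 79.6→176 °C: 137.85 kJ/kg
Δh = 303.83 + 443 + 137.85 = 884.68 kJ/kg
Q = ṁ·Δh = 883.1 kg/h × 884.68 kJ/kg = 781260 kJ/h
|Q| = 217.02 kW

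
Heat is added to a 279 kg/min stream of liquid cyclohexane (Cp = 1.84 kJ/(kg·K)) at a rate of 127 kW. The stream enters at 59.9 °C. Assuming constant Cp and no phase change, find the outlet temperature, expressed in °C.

T_out = 74.7 °C

Q = 127 kW = 7620 kJ/min
ΔT = Q/(ṁ·Cp) = 7620/(279×1.84) = 14.843 K
T_out = 59.9 + 14.843 = 74.743 °C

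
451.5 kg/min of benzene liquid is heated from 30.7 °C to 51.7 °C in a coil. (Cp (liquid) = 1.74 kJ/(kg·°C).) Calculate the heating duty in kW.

Q = 275 kW

Q = ṁ·Cp·ΔT = 451.5 × 1.74 × (51.7 − 30.7) = 16498 kJ/min
Converting: 16498 / 60 s = 274.96 kW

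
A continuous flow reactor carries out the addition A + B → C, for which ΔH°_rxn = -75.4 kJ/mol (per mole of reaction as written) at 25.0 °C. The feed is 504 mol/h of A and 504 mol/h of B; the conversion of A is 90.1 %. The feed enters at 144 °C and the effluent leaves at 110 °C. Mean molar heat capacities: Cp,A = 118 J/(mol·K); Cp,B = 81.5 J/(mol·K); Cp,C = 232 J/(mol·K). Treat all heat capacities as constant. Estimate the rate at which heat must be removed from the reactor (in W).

Q_out = 10100 W

Extent of reaction ξ = 0.901 × 504 = 454.1 mol/h
Reaction term: ξ·ΔH°_rxn = 454.1 × -75.4 = -34239 kJ/h
Sensible, feed 144→25 °C: -11965 kJ/h
Outlet flows (mol/h): A 49.896, B 49.896, C 454.1
Sensible, products 25→110 °C: 9801 kJ/h
Q = ΔH = -36404 kJ/h = -10.112 kW
Heat removed = 10112 W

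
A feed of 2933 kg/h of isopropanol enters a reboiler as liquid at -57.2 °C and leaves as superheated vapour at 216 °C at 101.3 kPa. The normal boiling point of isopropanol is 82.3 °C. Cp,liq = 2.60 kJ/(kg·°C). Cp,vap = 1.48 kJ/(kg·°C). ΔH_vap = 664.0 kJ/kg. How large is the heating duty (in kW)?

Q = 998 kW

liquid -57.2→82.3 °C: 362.7 kJ/kg
vaporisation at 82.3 °C: 664 kJ/kg
vapour 82.3→216 °C: 197.88 kJ/kg
Δh = 362.7 + 664 + 197.88 = 1224.6 kJ/kg
Q = ṁ·Δh = 2933 kg/h × 1224.6 kJ/kg = 3.5917e+06 kJ/h
|Q| = 997.69 kW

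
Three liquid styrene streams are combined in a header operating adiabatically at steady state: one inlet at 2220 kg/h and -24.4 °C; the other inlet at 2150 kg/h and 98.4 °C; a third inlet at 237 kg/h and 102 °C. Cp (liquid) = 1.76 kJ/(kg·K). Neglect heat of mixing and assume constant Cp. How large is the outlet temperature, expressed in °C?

T_out = 39.4 °C

Energy balance with Q = 0: Σ ṁᵢCp,ᵢ(T_out − Tᵢ) = 0
Σ ṁᵢCp,ᵢTᵢ = 2220×1.76×-24.4 + 2150×1.76×98.4 + 237×1.76×102 = 319560
Σ ṁᵢCp,ᵢ = 2220×1.76 + 2150×1.76 + 237×1.76 = 8108.3
T_out = 319560 / 8108.3 = 39.411 °C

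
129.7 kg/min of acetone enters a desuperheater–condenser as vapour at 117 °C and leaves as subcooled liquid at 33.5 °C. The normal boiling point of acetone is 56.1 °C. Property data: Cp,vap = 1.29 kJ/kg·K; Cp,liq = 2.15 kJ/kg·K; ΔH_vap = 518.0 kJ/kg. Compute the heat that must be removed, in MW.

vapour 117→56.1 °C: -78.561 kJ/kg
condensation at 56.1 °C: -518 kJ/kg
liquid 56.1→33.5 °C: -48.59 kJ/kg
Δh = -78.561 + -518 + -48.59 = -645.15 kJ/kg
Q = ṁ·Δh = 129.7 kg/min × -645.15 kJ/kg = -83676 kJ/min
|Q| = 1394.6 kW = 1.3946 MW

Q_c = 1.39 MW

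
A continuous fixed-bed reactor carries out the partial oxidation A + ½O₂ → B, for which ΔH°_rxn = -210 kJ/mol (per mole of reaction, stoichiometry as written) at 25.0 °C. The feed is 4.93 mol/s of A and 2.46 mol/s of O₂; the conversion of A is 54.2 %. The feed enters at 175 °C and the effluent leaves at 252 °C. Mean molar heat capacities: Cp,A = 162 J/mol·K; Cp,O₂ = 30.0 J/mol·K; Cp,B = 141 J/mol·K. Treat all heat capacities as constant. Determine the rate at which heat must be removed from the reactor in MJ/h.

Extent of reaction ξ = 0.542 × 4.93 = 2.6721 mol/s
Reaction term: ξ·ΔH°_rxn = 2.6721 × -210 = -561.13 kJ/s
Sensible, feed 175→25 °C: -130.87 kJ/s
Outlet flows (mol/s): A 2.2579, O₂ 1.124, B 2.6721
Sensible, products 25→252 °C: 176.21 kJ/s
Q = ΔH = -515.79 kJ/s = -515.79 kW
Heat removed = 1856.8 MJ/h

Q_out = 1860 MJ/h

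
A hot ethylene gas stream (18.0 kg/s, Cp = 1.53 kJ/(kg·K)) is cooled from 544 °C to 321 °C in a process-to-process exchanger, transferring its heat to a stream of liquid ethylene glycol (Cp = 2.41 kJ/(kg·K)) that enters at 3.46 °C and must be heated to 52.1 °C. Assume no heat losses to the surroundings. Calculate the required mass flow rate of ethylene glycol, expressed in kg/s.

ṁ_c = 52.4 kg/s

Heat released by hot stream: Q = 18.0 × 1.53 × (544 − 321) = 6141.4 kJ/s
Energy balance on cold side (adiabatic exchanger): Q = ṁ_c·Cp_c·(T_c,out − T_c,in)
ṁ_c = 6141.4 / [2.41 × (52.1 − 3.46)] = 52.391 kg/s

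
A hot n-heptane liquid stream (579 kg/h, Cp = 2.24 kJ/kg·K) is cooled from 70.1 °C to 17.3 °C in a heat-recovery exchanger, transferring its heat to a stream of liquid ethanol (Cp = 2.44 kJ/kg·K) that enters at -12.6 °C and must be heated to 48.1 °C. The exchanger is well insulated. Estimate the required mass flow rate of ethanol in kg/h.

Heat released by hot stream: Q = 579 × 2.24 × (70.1 − 17.3) = 68479 kJ/h
Energy balance on cold side (adiabatic exchanger): Q = ṁ_c·Cp_c·(T_c,out − T_c,in)
ṁ_c = 68479 / [2.44 × (48.1 − -12.6)] = 462.36 kg/h

ṁ_c = 462 kg/h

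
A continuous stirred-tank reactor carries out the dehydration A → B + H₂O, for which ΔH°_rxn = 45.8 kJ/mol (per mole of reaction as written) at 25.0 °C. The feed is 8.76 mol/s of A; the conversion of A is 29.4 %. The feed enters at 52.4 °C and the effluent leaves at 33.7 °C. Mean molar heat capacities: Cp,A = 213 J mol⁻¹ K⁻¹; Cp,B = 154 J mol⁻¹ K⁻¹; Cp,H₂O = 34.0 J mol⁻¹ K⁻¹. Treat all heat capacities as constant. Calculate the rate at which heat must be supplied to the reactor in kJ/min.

Q_in = 4950 kJ/min

Extent of reaction ξ = 0.294 × 8.76 = 2.5754 mol/s
Reaction term: ξ·ΔH°_rxn = 2.5754 × 45.8 = 117.96 kJ/s
Sensible, feed 52.4→25 °C: -51.125 kJ/s
Outlet flows (mol/s): A 6.1846, B 2.5754, H₂O 2.5754
Sensible, products 25→33.7 °C: 15.673 kJ/s
Q = ΔH = 82.503 kJ/s = 82.503 kW
Heat supplied = 4950.2 kJ/min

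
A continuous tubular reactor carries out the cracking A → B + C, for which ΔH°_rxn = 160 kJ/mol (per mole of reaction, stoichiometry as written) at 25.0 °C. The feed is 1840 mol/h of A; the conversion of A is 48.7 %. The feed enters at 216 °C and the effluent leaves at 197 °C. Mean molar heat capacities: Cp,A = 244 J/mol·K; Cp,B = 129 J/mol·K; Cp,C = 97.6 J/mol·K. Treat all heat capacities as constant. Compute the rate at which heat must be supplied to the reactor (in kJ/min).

Extent of reaction ξ = 0.487 × 1840 = 896.08 mol/h
Reaction term: ξ·ΔH°_rxn = 896.08 × 160 = 143370 kJ/h
Sensible, feed 216→25 °C: -85751 kJ/h
Outlet flows (mol/h): A 943.92, B 896.08, C 896.08
Sensible, products 25→197 °C: 74539 kJ/h
Q = ΔH = 132160 kJ/h = 36.711 kW
Heat supplied = 2202.7 kJ/min

Q_in = 2200 kJ/min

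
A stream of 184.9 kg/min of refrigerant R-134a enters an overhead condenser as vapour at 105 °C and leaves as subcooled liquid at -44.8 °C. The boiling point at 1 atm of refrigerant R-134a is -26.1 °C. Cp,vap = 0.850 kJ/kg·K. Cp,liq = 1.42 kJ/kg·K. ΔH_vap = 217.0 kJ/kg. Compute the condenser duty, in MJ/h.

vapour 105→-26.1 °C: -111.43 kJ/kg
condensation at -26.1 °C: -217 kJ/kg
liquid -26.1→-44.8 °C: -26.554 kJ/kg
Δh = -111.43 + -217 + -26.554 = -354.99 kJ/kg
Q = ṁ·Δh = 184.9 kg/min × -354.99 kJ/kg = -65637 kJ/min
|Q| = 1094 kW = 3938.2 MJ/h

Q_c = 3940 MJ/h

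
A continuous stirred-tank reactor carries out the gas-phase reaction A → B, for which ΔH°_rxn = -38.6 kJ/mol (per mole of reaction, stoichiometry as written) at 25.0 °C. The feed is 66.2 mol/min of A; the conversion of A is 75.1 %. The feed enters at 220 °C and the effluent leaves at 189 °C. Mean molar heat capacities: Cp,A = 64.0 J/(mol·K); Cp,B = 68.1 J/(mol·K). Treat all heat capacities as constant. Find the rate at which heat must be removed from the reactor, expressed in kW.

Q_out = 33.6 kW

Extent of reaction ξ = 0.751 × 66.2 = 49.716 mol/min
Reaction term: ξ·ΔH°_rxn = 49.716 × -38.6 = -1919 kJ/min
Sensible, feed 220→25 °C: -826.18 kJ/min
Outlet flows (mol/min): A 16.484, B 49.716
Sensible, products 25→189 °C: 728.26 kJ/min
Q = ΔH = -2017 kJ/min = -33.616 kW
Heat removed = 33.616 kW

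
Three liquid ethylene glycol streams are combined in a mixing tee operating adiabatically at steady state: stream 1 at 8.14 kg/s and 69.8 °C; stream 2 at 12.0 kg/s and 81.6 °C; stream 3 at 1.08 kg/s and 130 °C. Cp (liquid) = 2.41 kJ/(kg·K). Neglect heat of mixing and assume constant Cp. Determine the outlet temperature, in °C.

No heat crosses the boundary, so H_out = H_in.
T_out = Σ ṁᵢCp,ᵢTᵢ / Σ ṁᵢCp,ᵢ
      = 4067.5 / 51.14 = 79.537 °C

T_out = 79.5 °C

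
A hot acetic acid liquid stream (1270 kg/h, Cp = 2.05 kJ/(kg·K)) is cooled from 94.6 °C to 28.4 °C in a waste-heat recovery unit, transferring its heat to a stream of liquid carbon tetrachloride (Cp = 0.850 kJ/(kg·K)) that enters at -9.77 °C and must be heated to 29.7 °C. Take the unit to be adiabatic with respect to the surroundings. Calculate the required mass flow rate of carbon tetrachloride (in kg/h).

ṁ_c = 5140 kg/h

Heat released by hot stream: Q = 1270 × 2.05 × (94.6 − 28.4) = 172350 kJ/h
Energy balance on cold side (adiabatic exchanger): Q = ṁ_c·Cp_c·(T_c,out − T_c,in)
ṁ_c = 172350 / [0.850 × (29.7 − -9.77)] = 5137.2 kg/h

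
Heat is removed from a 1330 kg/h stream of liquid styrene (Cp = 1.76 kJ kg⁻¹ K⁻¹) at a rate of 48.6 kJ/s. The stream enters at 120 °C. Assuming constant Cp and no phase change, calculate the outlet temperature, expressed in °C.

Q = 48.6 kJ/s = 174960 kJ/h
ΔT = Q/(ṁ·Cp) = 174960/(1330×1.76) = 74.744 K
T_out = 120 − 74.744 = 45.256 °C

T_out = 45.3 °C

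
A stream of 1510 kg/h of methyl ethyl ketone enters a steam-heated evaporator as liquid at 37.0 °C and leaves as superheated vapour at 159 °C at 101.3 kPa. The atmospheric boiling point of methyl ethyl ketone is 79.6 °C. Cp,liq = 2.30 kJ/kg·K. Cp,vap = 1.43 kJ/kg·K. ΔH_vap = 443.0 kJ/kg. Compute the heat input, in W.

Q = 275000 W

liquid 37.0→79.6 °C: 97.98 kJ/kg
vaporisation at 79.6 °C: 443 kJ/kg
vapour 79.6→159 °C: 113.54 kJ/kg
Δh = 97.98 + 443 + 113.54 = 654.52 kJ/kg
Q = ṁ·Δh = 1510 kg/h × 654.52 kJ/kg = 988330 kJ/h
|Q| = 274.54 kW = 274540 W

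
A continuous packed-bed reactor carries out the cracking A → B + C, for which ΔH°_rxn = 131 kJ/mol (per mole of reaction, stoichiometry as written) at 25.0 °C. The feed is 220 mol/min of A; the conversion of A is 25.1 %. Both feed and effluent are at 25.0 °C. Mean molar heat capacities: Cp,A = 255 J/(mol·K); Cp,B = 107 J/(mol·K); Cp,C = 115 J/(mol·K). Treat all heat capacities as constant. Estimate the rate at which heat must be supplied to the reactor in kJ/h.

Q_in = 434000 kJ/h

Extent of reaction ξ = 0.251 × 220 = 55.22 mol/min
Reaction term: ξ·ΔH°_rxn = 55.22 × 131 = 7233.8 kJ/min
Q = ΔH = 7233.8 kJ/min = 120.56 kW
Heat supplied = 434030 kJ/h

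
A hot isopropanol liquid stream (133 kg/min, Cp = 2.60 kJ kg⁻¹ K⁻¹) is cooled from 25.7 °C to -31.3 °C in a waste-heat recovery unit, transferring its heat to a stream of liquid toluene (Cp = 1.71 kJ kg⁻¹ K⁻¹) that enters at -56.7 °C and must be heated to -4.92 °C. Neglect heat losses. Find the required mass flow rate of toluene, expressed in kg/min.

ṁ_c = 223 kg/min

Heat released by hot stream: Q = 133 × 2.60 × (25.7 − -31.3) = 19711 kJ/min
Energy balance on cold side (adiabatic exchanger): Q = ṁ_c·Cp_c·(T_c,out − T_c,in)
ṁ_c = 19711 / [1.71 × (-4.92 − -56.7)] = 222.61 kg/min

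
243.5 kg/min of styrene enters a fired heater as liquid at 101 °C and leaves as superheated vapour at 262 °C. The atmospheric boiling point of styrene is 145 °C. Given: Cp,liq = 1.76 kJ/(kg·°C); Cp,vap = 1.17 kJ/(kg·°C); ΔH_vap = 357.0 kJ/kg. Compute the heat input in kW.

liquid 101→145 °C: 77.44 kJ/kg
vaporisation at 145 °C: 357 kJ/kg
vapour 145→262 °C: 136.89 kJ/kg
Δh = 77.44 + 357 + 136.89 = 571.33 kJ/kg
Q = ṁ·Δh = 243.5 kg/min × 571.33 kJ/kg = 139120 kJ/min
|Q| = 2318.6 kW

Q = 2320 kW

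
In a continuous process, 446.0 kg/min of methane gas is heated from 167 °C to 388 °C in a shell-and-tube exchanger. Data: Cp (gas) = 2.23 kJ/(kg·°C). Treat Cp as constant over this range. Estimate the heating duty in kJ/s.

Q = 3660 kJ/s

Q = ṁ·Cp·ΔT = 446.0 × 2.23 × (388 − 167) = 219800 kJ/min
Converting: 219800 / 60 s = 3663.4 kW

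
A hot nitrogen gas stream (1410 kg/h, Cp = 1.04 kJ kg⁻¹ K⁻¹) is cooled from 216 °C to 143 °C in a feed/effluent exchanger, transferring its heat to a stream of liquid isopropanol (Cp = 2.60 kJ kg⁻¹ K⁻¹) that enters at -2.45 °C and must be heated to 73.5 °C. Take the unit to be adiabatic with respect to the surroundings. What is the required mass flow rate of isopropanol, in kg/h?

ṁ_c = 542 kg/h

Heat released by hot stream: Q = 1410 × 1.04 × (216 − 143) = 107050 kJ/h
Energy balance on cold side (adiabatic exchanger): Q = ṁ_c·Cp_c·(T_c,out − T_c,in)
ṁ_c = 107050 / [2.60 × (73.5 − -2.45)] = 542.09 kg/h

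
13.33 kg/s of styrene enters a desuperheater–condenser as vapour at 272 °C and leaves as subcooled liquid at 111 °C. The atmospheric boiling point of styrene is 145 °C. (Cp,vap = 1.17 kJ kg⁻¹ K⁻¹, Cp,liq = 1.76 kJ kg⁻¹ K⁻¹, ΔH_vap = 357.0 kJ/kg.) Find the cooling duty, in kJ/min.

Q_c = 452000 kJ/min

vapour 272→145 °C: -148.59 kJ/kg
condensation at 145 °C: -357 kJ/kg
liquid 145→111 °C: -59.84 kJ/kg
Δh = -148.59 + -357 + -59.84 = -565.43 kJ/kg
Q = ṁ·Δh = 13.33 kg/s × -565.43 kJ/kg = -7537.2 kJ/s
|Q| = 7537.2 kW = 452230 kJ/min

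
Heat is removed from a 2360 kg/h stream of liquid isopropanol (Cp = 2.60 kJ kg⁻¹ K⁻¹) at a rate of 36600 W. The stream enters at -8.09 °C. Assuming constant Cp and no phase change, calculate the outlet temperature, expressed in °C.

Q = 36600 W = 131760 kJ/h
ΔT = Q/(ṁ·Cp) = 131760/(2360×2.60) = 21.473 K
T_out = -8.09 − 21.473 = -29.563 °C

T_out = -29.6 °C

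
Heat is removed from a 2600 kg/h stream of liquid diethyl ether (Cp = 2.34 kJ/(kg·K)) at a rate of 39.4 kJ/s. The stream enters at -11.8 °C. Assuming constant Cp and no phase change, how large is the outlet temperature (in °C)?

Q = 39.4 kJ/s = 141840 kJ/h
ΔT = Q/(ṁ·Cp) = 141840/(2600×2.34) = 23.314 K
T_out = -11.8 − 23.314 = -35.114 °C

T_out = -35.1 °C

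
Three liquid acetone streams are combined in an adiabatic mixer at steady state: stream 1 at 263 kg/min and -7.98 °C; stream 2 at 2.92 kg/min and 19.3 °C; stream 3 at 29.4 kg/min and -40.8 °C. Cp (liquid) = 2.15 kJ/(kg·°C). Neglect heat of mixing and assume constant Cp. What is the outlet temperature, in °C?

T_out = -11.0 °C

Energy balance with Q = 0: Σ ṁᵢCp,ᵢ(T_out − Tᵢ) = 0
T_out = Σ ṁᵢCp,ᵢTᵢ / Σ ṁᵢCp,ᵢ
      = -6970.1 / 634.94 = -10.978 °C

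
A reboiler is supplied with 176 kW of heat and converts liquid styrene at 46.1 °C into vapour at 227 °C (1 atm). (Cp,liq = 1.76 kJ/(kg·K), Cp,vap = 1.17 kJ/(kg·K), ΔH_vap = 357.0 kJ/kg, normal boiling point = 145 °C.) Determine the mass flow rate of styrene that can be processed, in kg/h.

ṁ = 1010 kg/h

Δh = 1.76×(145−46.1) + 357.0 + 1.17×(227−145) = 627 kJ/kg
Q = 176 kW = 176 kJ/s = 633600 kJ/h
ṁ = Q/Δh = 633600 / 627 = 1010.5 kg/h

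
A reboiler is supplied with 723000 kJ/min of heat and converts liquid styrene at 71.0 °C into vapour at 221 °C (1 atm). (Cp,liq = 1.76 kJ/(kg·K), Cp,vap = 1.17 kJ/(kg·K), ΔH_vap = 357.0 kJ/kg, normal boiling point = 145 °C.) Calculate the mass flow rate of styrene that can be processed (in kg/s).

ṁ = 20.9 kg/s

Δh = 1.76×(145−71.0) + 357.0 + 1.17×(221−145) = 576.16 kJ/kg
Q = 723000 kJ/min = 12050 kJ/s = 12050 kJ/s
ṁ = Q/Δh = 12050 / 576.16 = 20.914 kg/s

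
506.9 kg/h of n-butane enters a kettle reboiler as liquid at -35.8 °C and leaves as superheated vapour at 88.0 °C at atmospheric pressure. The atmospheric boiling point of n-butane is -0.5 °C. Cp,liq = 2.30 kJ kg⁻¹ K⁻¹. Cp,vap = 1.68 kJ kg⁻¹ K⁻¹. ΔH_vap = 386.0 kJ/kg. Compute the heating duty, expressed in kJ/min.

liquid -35.8→-0.5 °C: 81.19 kJ/kg
vaporisation at -0.5 °C: 386 kJ/kg
vapour -0.5→88.0 °C: 148.68 kJ/kg
Δh = 81.19 + 386 + 148.68 = 615.87 kJ/kg
Q = ṁ·Δh = 506.9 kg/h × 615.87 kJ/kg = 312180 kJ/h
|Q| = 86.718 kW = 5203.1 kJ/min

Q = 5200 kJ/min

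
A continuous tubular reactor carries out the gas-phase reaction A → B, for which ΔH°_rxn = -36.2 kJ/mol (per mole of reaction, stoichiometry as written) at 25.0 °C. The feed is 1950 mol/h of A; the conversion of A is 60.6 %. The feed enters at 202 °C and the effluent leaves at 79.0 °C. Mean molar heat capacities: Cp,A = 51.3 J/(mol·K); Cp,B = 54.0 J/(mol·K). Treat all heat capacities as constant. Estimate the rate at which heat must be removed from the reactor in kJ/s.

Q_out = 15.3 kJ/s

Extent of reaction ξ = 0.606 × 1950 = 1181.7 mol/h
Reaction term: ξ·ΔH°_rxn = 1181.7 × -36.2 = -42778 kJ/h
Sensible, feed 202→25 °C: -17706 kJ/h
Outlet flows (mol/h): A 768.3, B 1181.7
Sensible, products 25→79.0 °C: 5574.2 kJ/h
Q = ΔH = -54910 kJ/h = -15.253 kW
Heat removed = 15.253 kJ/s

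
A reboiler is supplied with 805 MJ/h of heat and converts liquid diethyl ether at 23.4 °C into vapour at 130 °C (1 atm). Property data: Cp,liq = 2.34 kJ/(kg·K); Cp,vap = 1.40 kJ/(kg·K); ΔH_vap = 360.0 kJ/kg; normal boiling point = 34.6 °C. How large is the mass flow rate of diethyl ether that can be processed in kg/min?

ṁ = 25.8 kg/min

Δh = 2.34×(34.6−23.4) + 360.0 + 1.40×(130−34.6) = 519.77 kJ/kg
Q = 805 MJ/h = 223.61 kJ/s = 13417 kJ/min
ṁ = Q/Δh = 13417 / 519.77 = 25.813 kg/min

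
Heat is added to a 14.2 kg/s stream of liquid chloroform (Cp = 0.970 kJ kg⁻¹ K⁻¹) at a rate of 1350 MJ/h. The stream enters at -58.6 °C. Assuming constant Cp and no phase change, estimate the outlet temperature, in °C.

T_out = -31.4 °C

Q = 1350 MJ/h = 375 kJ/s
ΔT = Q/(ṁ·Cp) = 375/(14.2×0.970) = 27.225 K
T_out = -58.6 + 27.225 = -31.375 °C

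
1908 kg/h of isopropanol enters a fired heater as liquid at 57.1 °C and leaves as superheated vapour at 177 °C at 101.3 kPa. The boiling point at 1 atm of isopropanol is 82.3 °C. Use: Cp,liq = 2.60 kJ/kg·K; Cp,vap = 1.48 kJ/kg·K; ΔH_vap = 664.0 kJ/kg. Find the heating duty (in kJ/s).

Q = 461 kJ/s

liquid 57.1→82.3 °C: 65.52 kJ/kg
vaporisation at 82.3 °C: 664 kJ/kg
vapour 82.3→177 °C: 140.16 kJ/kg
Δh = 65.52 + 664 + 140.16 = 869.68 kJ/kg
Q = ṁ·Δh = 1908 kg/h × 869.68 kJ/kg = 1.6593e+06 kJ/h
|Q| = 460.93 kW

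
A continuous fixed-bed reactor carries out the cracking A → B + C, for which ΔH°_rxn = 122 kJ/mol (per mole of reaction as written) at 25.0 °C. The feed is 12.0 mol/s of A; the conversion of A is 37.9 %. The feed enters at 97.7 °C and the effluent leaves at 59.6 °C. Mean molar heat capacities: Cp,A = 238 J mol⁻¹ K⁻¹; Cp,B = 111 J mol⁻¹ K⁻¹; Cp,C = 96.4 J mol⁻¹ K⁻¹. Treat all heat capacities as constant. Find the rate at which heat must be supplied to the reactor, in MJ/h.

Q_in = 1590 MJ/h

Extent of reaction ξ = 0.379 × 12.0 = 4.548 mol/s
Reaction term: ξ·ΔH°_rxn = 4.548 × 122 = 554.86 kJ/s
Sensible, feed 97.7→25 °C: -207.63 kJ/s
Outlet flows (mol/s): A 7.452, B 4.548, C 4.548
Sensible, products 25→59.6 °C: 94.002 kJ/s
Q = ΔH = 441.23 kJ/s = 441.23 kW
Heat supplied = 1588.4 MJ/h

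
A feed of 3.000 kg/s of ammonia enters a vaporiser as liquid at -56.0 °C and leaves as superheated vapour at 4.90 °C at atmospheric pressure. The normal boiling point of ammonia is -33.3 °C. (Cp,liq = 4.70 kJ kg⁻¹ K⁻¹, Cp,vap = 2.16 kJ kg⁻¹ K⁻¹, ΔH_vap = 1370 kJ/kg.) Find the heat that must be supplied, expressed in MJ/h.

liquid -56.0→-33.3 °C: 106.69 kJ/kg
vaporisation at -33.3 °C: 1370 kJ/kg
vapour -33.3→4.90 °C: 82.512 kJ/kg
Δh = 106.69 + 1370 + 82.512 = 1559.2 kJ/kg
Q = ṁ·Δh = 3.000 kg/s × 1559.2 kJ/kg = 4677.6 kJ/s
|Q| = 4677.6 kW = 16839 MJ/h

Q = 16800 MJ/h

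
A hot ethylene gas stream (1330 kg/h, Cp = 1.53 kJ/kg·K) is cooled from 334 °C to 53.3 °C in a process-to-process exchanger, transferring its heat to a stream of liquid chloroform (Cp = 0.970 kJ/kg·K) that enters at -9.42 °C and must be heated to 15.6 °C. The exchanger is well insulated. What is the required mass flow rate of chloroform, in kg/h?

Heat released by hot stream: Q = 1330 × 1.53 × (334 − 53.3) = 571200 kJ/h
Energy balance on cold side (adiabatic exchanger): Q = ṁ_c·Cp_c·(T_c,out − T_c,in)
ṁ_c = 571200 / [0.970 × (15.6 − -9.42)] = 23536 kg/h

ṁ_c = 23500 kg/h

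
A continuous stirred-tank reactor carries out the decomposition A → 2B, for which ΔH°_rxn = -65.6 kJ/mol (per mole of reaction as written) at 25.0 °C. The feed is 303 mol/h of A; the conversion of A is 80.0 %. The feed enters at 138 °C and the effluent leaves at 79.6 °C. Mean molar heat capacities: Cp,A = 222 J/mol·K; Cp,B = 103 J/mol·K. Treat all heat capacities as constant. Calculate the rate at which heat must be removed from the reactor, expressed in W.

Extent of reaction ξ = 0.800 × 303 = 242.4 mol/h
Reaction term: ξ·ΔH°_rxn = 242.4 × -65.6 = -15901 kJ/h
Sensible, feed 138→25 °C: -7601.1 kJ/h
Outlet flows (mol/h): A 60.6, B 484.8
Sensible, products 25→79.6 °C: 3461 kJ/h
Q = ΔH = -20042 kJ/h = -5.5671 kW
Heat removed = 5567.1 W

Q_out = 5570 W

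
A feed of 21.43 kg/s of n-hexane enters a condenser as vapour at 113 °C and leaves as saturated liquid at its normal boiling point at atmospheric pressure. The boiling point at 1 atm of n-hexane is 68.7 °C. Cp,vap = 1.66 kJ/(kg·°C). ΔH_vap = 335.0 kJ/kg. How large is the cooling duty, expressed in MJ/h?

vapour 113→68.7 °C: -73.538 kJ/kg
condensation at 68.7 °C: -335 kJ/kg
Δh = -73.538 + -335 = -408.54 kJ/kg
Q = ṁ·Δh = 21.43 kg/s × -408.54 kJ/kg = -8755 kJ/s
|Q| = 8755 kW = 31518 MJ/h

Q_c = 31500 MJ/h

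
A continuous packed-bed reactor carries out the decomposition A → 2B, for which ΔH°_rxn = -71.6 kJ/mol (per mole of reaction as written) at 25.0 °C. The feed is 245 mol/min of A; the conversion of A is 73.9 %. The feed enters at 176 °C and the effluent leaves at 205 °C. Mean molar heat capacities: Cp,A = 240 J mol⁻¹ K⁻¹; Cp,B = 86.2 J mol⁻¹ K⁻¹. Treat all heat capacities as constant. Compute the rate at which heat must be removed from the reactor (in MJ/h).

Extent of reaction ξ = 0.739 × 245 = 181.06 mol/min
Reaction term: ξ·ΔH°_rxn = 181.06 × -71.6 = -12964 kJ/min
Sensible, feed 176→25 °C: -8878.8 kJ/min
Outlet flows (mol/min): A 63.945, B 362.11
Sensible, products 25→205 °C: 8380.9 kJ/min
Q = ΔH = -13461 kJ/min = -224.36 kW
Heat removed = 807.68 MJ/h

Q_out = 808 MJ/h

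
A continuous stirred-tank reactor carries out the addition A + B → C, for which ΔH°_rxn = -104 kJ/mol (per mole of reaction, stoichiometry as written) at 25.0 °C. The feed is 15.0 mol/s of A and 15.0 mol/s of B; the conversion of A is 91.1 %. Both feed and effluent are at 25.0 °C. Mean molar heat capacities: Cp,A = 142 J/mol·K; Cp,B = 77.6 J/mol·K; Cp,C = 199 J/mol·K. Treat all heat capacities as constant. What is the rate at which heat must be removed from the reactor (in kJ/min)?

Q_out = 85300 kJ/min

Extent of reaction ξ = 0.911 × 15.0 = 13.665 mol/s
Reaction term: ξ·ΔH°_rxn = 13.665 × -104 = -1421.2 kJ/s
Q = ΔH = -1421.2 kJ/s = -1421.2 kW
Heat removed = 85270 kJ/min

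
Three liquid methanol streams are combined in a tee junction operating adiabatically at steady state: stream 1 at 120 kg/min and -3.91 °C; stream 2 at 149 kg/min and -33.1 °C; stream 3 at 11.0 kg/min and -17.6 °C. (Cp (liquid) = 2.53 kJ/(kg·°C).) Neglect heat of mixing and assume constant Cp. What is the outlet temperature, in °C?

T_out = -20.0 °C

Energy balance with Q = 0: Σ ṁᵢCp,ᵢ(T_out − Tᵢ) = 0
Σ ṁᵢCp,ᵢTᵢ = 120×2.53×-3.91 + 149×2.53×-33.1 + 11.0×2.53×-17.6 = -14155
Σ ṁᵢCp,ᵢ = 120×2.53 + 149×2.53 + 11.0×2.53 = 708.4
T_out = -14155 / 708.4 = -19.981 °C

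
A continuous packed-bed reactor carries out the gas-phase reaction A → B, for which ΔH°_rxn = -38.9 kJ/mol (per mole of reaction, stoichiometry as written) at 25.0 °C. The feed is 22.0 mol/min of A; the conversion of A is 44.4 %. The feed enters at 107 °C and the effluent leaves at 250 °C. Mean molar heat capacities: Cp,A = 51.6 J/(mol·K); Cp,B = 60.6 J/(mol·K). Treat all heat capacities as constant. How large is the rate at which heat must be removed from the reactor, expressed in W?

Extent of reaction ξ = 0.444 × 22.0 = 9.768 mol/min
Reaction term: ξ·ΔH°_rxn = 9.768 × -38.9 = -379.98 kJ/min
Sensible, feed 107→25 °C: -93.086 kJ/min
Outlet flows (mol/min): A 12.232, B 9.768
Sensible, products 25→250 °C: 275.2 kJ/min
Q = ΔH = -197.86 kJ/min = -3.2977 kW
Heat removed = 3297.7 W

Q_out = 3300 W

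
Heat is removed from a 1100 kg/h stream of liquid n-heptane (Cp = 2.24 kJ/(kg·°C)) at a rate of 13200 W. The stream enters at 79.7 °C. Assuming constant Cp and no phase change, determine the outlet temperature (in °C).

T_out = 60.4 °C

Q = 13200 W = 47520 kJ/h
ΔT = Q/(ṁ·Cp) = 47520/(1100×2.24) = 19.286 K
T_out = 79.7 − 19.286 = 60.414 °C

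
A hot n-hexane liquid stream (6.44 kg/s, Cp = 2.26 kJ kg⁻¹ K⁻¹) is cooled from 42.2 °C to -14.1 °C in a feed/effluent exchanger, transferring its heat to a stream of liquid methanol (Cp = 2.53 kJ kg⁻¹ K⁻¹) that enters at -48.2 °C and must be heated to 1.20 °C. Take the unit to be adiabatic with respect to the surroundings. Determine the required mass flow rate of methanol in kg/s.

Heat released by hot stream: Q = 6.44 × 2.26 × (42.2 − -14.1) = 819.41 kJ/s
Energy balance on cold side (adiabatic exchanger): Q = ṁ_c·Cp_c·(T_c,out − T_c,in)
ṁ_c = 819.41 / [2.53 × (1.20 − -48.2)] = 6.5562 kg/s

ṁ_c = 6.56 kg/s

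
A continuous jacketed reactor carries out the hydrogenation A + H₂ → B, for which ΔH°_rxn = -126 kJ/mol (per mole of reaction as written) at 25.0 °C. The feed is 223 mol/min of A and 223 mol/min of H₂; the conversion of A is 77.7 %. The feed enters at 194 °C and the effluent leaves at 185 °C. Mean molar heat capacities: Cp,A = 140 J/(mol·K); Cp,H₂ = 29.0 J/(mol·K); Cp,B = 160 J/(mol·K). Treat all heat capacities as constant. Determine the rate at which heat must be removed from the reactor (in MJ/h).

Q_out = 1350 MJ/h

Extent of reaction ξ = 0.777 × 223 = 173.27 mol/min
Reaction term: ξ·ΔH°_rxn = 173.27 × -126 = -21832 kJ/min
Sensible, feed 194→25 °C: -6369.1 kJ/min
Outlet flows (mol/min): A 49.729, H₂ 49.729, B 173.27
Sensible, products 25→185 °C: 5780.4 kJ/min
Q = ΔH = -22421 kJ/min = -373.68 kW
Heat removed = 1345.3 MJ/h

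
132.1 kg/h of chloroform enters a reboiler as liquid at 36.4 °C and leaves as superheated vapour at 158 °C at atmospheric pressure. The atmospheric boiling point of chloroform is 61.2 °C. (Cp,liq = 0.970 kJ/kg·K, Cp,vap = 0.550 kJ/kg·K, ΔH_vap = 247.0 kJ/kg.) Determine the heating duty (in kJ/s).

Q = 11.9 kJ/s

liquid 36.4→61.2 °C: 24.056 kJ/kg
vaporisation at 61.2 °C: 247 kJ/kg
vapour 61.2→158 °C: 53.24 kJ/kg
Δh = 24.056 + 247 + 53.24 = 324.3 kJ/kg
Q = ṁ·Δh = 132.1 kg/h × 324.3 kJ/kg = 42840 kJ/h
|Q| = 11.9 kW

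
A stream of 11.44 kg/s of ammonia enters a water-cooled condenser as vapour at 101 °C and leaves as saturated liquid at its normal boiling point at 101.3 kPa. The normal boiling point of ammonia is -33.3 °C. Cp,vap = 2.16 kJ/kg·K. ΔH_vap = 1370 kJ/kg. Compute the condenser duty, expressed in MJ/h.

Q_c = 68400 MJ/h

vapour 101→-33.3 °C: -290.09 kJ/kg
condensation at -33.3 °C: -1370 kJ/kg
Δh = -290.09 + -1370 = -1660.1 kJ/kg
Q = ṁ·Δh = 11.44 kg/s × -1660.1 kJ/kg = -18991 kJ/s
|Q| = 18991 kW = 68369 MJ/h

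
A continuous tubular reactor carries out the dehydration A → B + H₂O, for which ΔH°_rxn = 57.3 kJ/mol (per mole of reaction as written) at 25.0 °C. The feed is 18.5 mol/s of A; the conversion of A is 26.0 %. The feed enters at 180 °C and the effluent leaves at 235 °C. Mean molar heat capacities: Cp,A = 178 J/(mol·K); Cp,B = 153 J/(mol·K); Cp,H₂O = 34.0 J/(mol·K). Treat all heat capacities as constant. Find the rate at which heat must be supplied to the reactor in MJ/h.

Q_in = 1680 MJ/h

Extent of reaction ξ = 0.260 × 18.5 = 4.81 mol/s
Reaction term: ξ·ΔH°_rxn = 4.81 × 57.3 = 275.61 kJ/s
Sensible, feed 180→25 °C: -510.42 kJ/s
Outlet flows (mol/s): A 13.69, B 4.81, H₂O 4.81
Sensible, products 25→235 °C: 700.62 kJ/s
Q = ΔH = 465.82 kJ/s = 465.82 kW
Heat supplied = 1676.9 MJ/h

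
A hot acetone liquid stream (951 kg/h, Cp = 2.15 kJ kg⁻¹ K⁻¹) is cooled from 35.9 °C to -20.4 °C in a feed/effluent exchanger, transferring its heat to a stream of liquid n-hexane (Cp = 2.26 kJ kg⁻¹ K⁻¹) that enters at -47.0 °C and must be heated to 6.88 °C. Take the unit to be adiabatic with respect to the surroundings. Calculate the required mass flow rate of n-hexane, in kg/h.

ṁ_c = 945 kg/h

Heat released by hot stream: Q = 951 × 2.15 × (35.9 − -20.4) = 115110 kJ/h
Energy balance on cold side (adiabatic exchanger): Q = ṁ_c·Cp_c·(T_c,out − T_c,in)
ṁ_c = 115110 / [2.26 × (6.88 − -47.0)] = 945.35 kg/h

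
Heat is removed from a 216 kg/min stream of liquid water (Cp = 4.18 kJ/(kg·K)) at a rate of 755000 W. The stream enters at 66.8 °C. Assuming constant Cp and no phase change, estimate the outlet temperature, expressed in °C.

T_out = 16.6 °C

Q = 755000 W = 45300 kJ/min
ΔT = Q/(ṁ·Cp) = 45300/(216×4.18) = 50.173 K
T_out = 66.8 − 50.173 = 16.627 °C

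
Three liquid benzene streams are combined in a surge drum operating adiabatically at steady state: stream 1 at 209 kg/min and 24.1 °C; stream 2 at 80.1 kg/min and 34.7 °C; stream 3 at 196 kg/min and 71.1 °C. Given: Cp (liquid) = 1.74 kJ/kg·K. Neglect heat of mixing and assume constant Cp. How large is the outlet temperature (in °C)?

T_out = 44.8 °C

Adiabatic, steady state ⇒ Σ ṁᵢCp,ᵢ(T_out − Tᵢ) = 0
T_out = Σ ṁᵢCp,ᵢTᵢ / Σ ṁᵢCp,ᵢ
      = 37848 / 844.07 = 44.84 °C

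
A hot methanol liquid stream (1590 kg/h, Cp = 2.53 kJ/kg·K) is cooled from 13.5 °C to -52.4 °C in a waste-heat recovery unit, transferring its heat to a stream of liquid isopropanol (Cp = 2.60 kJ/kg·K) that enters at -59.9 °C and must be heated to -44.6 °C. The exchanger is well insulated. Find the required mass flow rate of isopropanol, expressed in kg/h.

Heat released by hot stream: Q = 1590 × 2.53 × (13.5 − -52.4) = 265100 kJ/h
Energy balance on cold side (adiabatic exchanger): Q = ṁ_c·Cp_c·(T_c,out − T_c,in)
ṁ_c = 265100 / [2.60 × (-44.6 − -59.9)] = 6664.1 kg/h

ṁ_c = 6660 kg/h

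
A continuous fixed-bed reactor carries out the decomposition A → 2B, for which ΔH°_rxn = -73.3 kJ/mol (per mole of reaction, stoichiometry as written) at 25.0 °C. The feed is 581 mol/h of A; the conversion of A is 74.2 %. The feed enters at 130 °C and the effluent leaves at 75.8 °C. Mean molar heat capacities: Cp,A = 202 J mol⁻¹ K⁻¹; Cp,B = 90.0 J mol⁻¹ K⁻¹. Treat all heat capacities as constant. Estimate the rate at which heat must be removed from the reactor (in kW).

Q_out = 10.7 kW

Extent of reaction ξ = 0.742 × 581 = 431.1 mol/h
Reaction term: ξ·ΔH°_rxn = 431.1 × -73.3 = -31600 kJ/h
Sensible, feed 130→25 °C: -12323 kJ/h
Outlet flows (mol/h): A 149.9, B 862.2
Sensible, products 25→75.8 °C: 5480.2 kJ/h
Q = ΔH = -38443 kJ/h = -10.678 kW
Heat removed = 10.678 kW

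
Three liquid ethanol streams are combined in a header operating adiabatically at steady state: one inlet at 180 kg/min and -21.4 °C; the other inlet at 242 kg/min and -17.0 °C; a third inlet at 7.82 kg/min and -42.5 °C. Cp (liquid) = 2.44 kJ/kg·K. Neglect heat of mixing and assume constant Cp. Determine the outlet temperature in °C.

Adiabatic, steady state ⇒ Σ ṁᵢCp,ᵢ(T_out − Tᵢ) = 0
Σ ṁᵢCp,ᵢTᵢ = 180×2.44×-21.4 + 242×2.44×-17.0 + 7.82×2.44×-42.5 = -20248
Σ ṁᵢCp,ᵢ = 180×2.44 + 242×2.44 + 7.82×2.44 = 1048.8
T_out = -20248 / 1048.8 = -19.307 °C

T_out = -19.3 °C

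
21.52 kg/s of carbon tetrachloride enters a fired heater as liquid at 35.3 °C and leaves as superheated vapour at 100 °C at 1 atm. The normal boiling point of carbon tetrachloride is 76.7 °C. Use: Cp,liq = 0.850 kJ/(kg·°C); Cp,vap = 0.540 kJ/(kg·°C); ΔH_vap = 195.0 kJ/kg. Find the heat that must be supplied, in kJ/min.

liquid 35.3→76.7 °C: 35.19 kJ/kg
vaporisation at 76.7 °C: 195 kJ/kg
vapour 76.7→100 °C: 12.582 kJ/kg
Δh = 35.19 + 195 + 12.582 = 242.77 kJ/kg
Q = ṁ·Δh = 21.52 kg/s × 242.77 kJ/kg = 5224.5 kJ/s
|Q| = 5224.5 kW = 313470 kJ/min

Q = 313000 kJ/min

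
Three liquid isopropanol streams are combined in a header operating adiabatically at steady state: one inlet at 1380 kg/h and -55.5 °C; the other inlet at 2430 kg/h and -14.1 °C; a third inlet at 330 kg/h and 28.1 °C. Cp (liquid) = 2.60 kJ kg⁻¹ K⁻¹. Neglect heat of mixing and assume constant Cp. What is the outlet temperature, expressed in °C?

Adiabatic, steady state ⇒ Σ ṁᵢCp,ᵢ(T_out − Tᵢ) = 0
Σ ṁᵢCp,ᵢTᵢ = 1380×2.60×-55.5 + 2430×2.60×-14.1 + 330×2.60×28.1 = -264110
Σ ṁᵢCp,ᵢ = 1380×2.60 + 2430×2.60 + 330×2.60 = 10764
T_out = -264110 / 10764 = -24.536 °C

T_out = -24.5 °C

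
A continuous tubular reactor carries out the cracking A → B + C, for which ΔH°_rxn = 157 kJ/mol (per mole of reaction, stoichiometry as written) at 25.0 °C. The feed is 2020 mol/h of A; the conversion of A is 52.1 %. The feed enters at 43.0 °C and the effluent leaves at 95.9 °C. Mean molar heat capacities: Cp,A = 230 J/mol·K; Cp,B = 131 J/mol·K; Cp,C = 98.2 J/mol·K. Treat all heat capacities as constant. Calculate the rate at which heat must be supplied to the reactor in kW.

Q_in = 52.7 kW

Extent of reaction ξ = 0.521 × 2020 = 1052.4 mol/h
Reaction term: ξ·ΔH°_rxn = 1052.4 × 157 = 165230 kJ/h
Sensible, feed 43.0→25 °C: -8362.8 kJ/h
Outlet flows (mol/h): A 967.58, B 1052.4, C 1052.4
Sensible, products 25→95.9 °C: 32880 kJ/h
Q = ΔH = 189750 kJ/h = 52.708 kW
Heat supplied = 52.708 kW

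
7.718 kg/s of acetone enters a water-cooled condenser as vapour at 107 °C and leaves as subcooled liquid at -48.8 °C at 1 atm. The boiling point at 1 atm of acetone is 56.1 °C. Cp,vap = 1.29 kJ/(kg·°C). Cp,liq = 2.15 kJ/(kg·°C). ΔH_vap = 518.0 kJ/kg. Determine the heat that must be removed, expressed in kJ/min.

vapour 107→56.1 °C: -65.661 kJ/kg
condensation at 56.1 °C: -518 kJ/kg
liquid 56.1→-48.8 °C: -225.53 kJ/kg
Δh = -65.661 + -518 + -225.53 = -809.2 kJ/kg
Q = ṁ·Δh = 7.718 kg/s × -809.2 kJ/kg = -6245.4 kJ/s
|Q| = 6245.4 kW = 374720 kJ/min

Q_c = 375000 kJ/min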